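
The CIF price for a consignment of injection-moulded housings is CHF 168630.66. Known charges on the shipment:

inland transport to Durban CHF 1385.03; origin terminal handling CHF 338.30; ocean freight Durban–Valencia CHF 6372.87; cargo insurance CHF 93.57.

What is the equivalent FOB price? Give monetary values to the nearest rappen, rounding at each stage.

Not relevant to the conversion: inland to port, origin terminal — on the seller under both CIF and FOB; already in the CIF price and stays in the FOB price.
From CIF to FOB, the seller no longer bears: freight, insurance.
FOB price = 168630.66 − 6372.87 − 93.57 = 162164.22

FOB price: CHF 162164.22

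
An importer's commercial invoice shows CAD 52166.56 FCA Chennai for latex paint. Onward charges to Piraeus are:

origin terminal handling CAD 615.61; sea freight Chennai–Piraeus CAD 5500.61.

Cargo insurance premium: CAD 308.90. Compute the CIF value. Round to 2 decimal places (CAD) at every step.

CIF value: CAD 58591.68

CIF = FCA price + pre-shipment costs + freight + insurance
CIF = 52166.56 + 615.61 + 5500.61 + 308.90 = 58591.68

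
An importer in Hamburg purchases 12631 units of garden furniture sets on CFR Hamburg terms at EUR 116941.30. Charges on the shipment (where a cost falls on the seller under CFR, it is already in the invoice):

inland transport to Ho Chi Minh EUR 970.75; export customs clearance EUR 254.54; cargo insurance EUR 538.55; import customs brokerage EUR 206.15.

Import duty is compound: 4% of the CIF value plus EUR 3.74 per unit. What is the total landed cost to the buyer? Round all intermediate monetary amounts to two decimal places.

CFR: the seller pays costs through ocean freight to the destination port, but not insurance.
Already in the invoice (seller's account under CFR): inland to port, export clearance — exclude.
CIF value = CFR price + insurance = 116941.30 + 538.55 = 117479.85
Ad valorem component: 117479.85 × 4% = 4699.19
Specific component: 12631 × 3.74 = 47239.94
Import duty = 4699.19 + 47239.94 = 51939.13
Buyer bears: insurance 538.55 + brokerage 206.15 + duty 51939.13 = 52683.83
Landed cost = invoice 116941.30 + 52683.83 = 169625.13

Total landed cost: EUR 169625.13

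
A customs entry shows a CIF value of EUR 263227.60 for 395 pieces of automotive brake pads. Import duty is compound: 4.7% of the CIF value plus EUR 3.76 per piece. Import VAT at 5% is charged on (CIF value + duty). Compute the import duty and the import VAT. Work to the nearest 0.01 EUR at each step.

Ad valorem component: 263227.60 × 4.7% = 12371.70
Specific component: 395 × 3.76 = 1485.20
Import duty = 12371.70 + 1485.20 = 13856.90
VAT base = CIF + duty = 263227.60 + 13856.90 = 277084.50
Import VAT = 277084.50 × 5% = 13854.23

Import duty: EUR 13856.90; import VAT: EUR 13854.23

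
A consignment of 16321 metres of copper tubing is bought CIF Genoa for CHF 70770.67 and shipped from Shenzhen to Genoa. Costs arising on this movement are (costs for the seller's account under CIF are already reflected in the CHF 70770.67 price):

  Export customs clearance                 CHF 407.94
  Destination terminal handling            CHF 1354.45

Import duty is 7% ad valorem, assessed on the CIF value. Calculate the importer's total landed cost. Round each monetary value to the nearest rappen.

Total landed cost: CHF 77079.07

CIF: the seller pays costs through ocean freight and marine insurance to the destination port.
Already in the invoice (seller's account under CIF): export clearance — exclude.
The CIF price already equals the CIF value: 70770.67
Import duty = 70770.67 × 7% = 4953.95
Buyer bears: destination terminal 1354.45 + duty 4953.95 = 6308.40
Landed cost = invoice 70770.67 + 6308.40 = 77079.07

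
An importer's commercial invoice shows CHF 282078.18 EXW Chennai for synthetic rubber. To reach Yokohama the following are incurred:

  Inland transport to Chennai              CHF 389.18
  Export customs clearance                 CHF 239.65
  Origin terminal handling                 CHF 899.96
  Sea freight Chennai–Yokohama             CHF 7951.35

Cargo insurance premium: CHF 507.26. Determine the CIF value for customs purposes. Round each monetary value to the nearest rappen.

CIF = EXW price + pre-shipment costs + freight + insurance
CIF = 282078.18 + 389.18 + 239.65 + 899.96 + 7951.35 + 507.26 = 292065.58

CIF value: CHF 292065.58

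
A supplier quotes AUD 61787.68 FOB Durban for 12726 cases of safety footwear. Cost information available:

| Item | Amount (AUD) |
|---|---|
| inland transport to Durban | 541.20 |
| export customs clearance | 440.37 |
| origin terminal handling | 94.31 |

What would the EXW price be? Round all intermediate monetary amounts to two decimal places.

EXW price: AUD 60711.80

From FOB to EXW, the seller no longer bears: inland to port, export clearance, origin terminal.
EXW price = 61787.68 − 541.20 − 440.37 − 94.31 = 60711.80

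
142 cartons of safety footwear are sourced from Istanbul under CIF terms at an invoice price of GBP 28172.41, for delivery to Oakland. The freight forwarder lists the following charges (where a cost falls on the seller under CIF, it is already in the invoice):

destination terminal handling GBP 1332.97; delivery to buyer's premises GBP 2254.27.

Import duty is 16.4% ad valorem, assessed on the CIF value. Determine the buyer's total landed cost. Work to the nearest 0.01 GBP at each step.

CIF: the seller pays costs through ocean freight and marine insurance to the destination port.
The CIF price already equals the CIF value: 28172.41
Import duty = 28172.41 × 16.4% = 4620.28
Buyer bears: destination terminal 1332.97 + delivery 2254.27 + duty 4620.28 = 8207.52
Landed cost = invoice 28172.41 + 8207.52 = 36379.93

Total landed cost: GBP 36379.93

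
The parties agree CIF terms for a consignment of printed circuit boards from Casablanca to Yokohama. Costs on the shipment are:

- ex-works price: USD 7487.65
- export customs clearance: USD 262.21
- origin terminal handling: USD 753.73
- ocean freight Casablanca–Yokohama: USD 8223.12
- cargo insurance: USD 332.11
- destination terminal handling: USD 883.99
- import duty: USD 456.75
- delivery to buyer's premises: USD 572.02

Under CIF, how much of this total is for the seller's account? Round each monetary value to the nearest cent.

CIF: the seller pays costs through ocean freight and marine insurance to the destination port.
Seller's account: goods 7487.65 + export clearance 262.21 + origin terminal 753.73 + freight 8223.12 + insurance 332.11 = 17058.82
Buyer's account: destination terminal 883.99 + duty 456.75 + delivery 572.02 = 1912.76

Seller's account: USD 17058.82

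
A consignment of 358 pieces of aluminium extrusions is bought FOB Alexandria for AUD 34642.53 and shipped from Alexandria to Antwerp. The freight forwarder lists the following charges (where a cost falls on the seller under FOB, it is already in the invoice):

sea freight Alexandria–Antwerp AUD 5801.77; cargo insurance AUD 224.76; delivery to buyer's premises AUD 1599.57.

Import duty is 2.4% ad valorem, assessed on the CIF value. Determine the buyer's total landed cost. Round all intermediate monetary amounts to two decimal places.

Total landed cost: AUD 43244.69

FOB: the seller bears costs until goods are on board at the origin port; the buyer bears freight, insurance and all costs thereafter.
CIF value = FOB price + freight + insurance = 34642.53 + 5801.77 + 224.76 = 40669.06
Import duty = 40669.06 × 2.4% = 976.06
Buyer bears: freight 5801.77 + insurance 224.76 + delivery 1599.57 + duty 976.06 = 8602.16
Landed cost = invoice 34642.53 + 8602.16 = 43244.69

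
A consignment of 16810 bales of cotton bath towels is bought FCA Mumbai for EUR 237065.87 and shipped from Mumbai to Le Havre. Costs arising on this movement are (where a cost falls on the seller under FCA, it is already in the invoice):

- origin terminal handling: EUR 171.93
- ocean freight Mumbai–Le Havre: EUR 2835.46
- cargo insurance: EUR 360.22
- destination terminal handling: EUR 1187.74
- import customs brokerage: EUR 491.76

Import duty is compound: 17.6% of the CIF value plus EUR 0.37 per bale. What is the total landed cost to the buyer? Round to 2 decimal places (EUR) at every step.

Total landed cost: EUR 290648.97

FCA: the seller delivers export-cleared goods to the carrier; the buyer bears costs from that point.
CIF value = FCA price + origin terminal + freight + insurance = 237065.87 + 171.93 + 2835.46 + 360.22 = 240433.48
Ad valorem component: 240433.48 × 17.6% = 42316.29
Specific component: 16810 × 0.37 = 6219.70
Import duty = 42316.29 + 6219.70 = 48535.99
Buyer bears: origin terminal 171.93 + freight 2835.46 + insurance 360.22 + destination terminal 1187.74 + brokerage 491.76 + duty 48535.99 = 53583.10
Landed cost = invoice 237065.87 + 53583.10 = 290648.97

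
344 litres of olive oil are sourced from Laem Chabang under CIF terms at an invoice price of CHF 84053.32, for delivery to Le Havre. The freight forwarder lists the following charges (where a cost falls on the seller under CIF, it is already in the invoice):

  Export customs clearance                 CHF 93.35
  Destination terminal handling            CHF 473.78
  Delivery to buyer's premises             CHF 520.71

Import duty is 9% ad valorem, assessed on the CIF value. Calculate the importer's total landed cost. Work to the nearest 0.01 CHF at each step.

CIF: the seller pays costs through ocean freight and marine insurance to the destination port.
Already in the invoice (seller's account under CIF): export clearance — exclude.
The CIF price already equals the CIF value: 84053.32
Import duty = 84053.32 × 9% = 7564.80
Buyer bears: destination terminal 473.78 + delivery 520.71 + duty 7564.80 = 8559.29
Landed cost = invoice 84053.32 + 8559.29 = 92612.61

Total landed cost: CHF 92612.61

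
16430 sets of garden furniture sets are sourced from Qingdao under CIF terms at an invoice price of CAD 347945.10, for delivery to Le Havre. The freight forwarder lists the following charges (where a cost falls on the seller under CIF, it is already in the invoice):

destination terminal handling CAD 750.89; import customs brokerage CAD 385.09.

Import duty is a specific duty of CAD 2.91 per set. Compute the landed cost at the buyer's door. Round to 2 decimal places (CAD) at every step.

Total landed cost: CAD 396892.38

CIF: the seller pays costs through ocean freight and marine insurance to the destination port.
The CIF price already equals the CIF value: 347945.10
Import duty = 16430 × 2.91 = 47811.30
Buyer bears: destination terminal 750.89 + brokerage 385.09 + duty 47811.30 = 48947.28
Landed cost = invoice 347945.10 + 48947.28 = 396892.38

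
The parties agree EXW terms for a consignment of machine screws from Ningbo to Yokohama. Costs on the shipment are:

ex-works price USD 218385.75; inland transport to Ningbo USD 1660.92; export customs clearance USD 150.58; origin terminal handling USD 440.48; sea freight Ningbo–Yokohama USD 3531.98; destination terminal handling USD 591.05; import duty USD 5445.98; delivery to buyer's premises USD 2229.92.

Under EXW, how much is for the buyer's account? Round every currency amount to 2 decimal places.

Buyer's account: USD 14050.91

EXW: the seller makes goods available at their premises; the buyer bears all onward costs.
Seller's account: goods 218385.75 = 218385.75
Buyer's account: inland to port 1660.92 + export clearance 150.58 + origin terminal 440.48 + freight 3531.98 + destination terminal 591.05 + duty 5445.98 + delivery 2229.92 = 14050.91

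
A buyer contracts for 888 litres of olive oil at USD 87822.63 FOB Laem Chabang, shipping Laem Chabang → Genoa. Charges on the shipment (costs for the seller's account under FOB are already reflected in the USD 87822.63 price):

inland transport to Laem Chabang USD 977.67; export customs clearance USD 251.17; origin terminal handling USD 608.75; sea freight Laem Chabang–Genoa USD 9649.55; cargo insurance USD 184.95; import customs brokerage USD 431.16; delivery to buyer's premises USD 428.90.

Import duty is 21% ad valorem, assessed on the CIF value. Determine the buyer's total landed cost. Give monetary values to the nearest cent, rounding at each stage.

Total landed cost: USD 119025.19

FOB: the seller bears costs until goods are on board at the origin port; the buyer bears freight, insurance and all costs thereafter.
Already in the invoice (seller's account under FOB): inland to port, export clearance, origin terminal — exclude.
CIF value = FOB price + freight + insurance = 87822.63 + 9649.55 + 184.95 = 97657.13
Import duty = 97657.13 × 21% = 20508.00
Buyer bears: freight 9649.55 + insurance 184.95 + brokerage 431.16 + delivery 428.90 + duty 20508.00 = 31202.56
Landed cost = invoice 87822.63 + 31202.56 = 119025.19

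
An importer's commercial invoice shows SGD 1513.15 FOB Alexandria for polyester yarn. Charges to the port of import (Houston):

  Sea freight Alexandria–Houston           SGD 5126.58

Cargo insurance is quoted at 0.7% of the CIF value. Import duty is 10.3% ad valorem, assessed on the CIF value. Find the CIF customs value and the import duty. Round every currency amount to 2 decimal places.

Let C be the CIF value. C = FOB price + freight + 0.7% × C
C − 0.7% × C = 1513.15 + 5126.58
0.993 × C = 6639.73
C = 6639.73 / 0.993 = 6686.54
Insurance premium = 0.7% × 6686.54 = 46.81
Import duty = 6686.54 × 10.3% = 688.71

CIF value: SGD 6686.54; import duty: SGD 688.71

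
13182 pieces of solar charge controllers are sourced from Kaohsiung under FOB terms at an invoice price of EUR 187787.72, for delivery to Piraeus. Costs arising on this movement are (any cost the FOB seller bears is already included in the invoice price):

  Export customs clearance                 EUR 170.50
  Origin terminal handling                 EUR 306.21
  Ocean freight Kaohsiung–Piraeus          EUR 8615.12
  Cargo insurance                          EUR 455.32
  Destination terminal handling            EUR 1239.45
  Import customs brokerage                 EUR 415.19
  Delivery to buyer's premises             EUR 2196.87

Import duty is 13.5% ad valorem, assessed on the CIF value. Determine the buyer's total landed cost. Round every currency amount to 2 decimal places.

FOB: the seller bears costs until goods are on board at the origin port; the buyer bears freight, insurance and all costs thereafter.
Already in the invoice (seller's account under FOB): export clearance, origin terminal — exclude.
CIF value = FOB price + freight + insurance = 187787.72 + 8615.12 + 455.32 = 196858.16
Import duty = 196858.16 × 13.5% = 26575.85
Buyer bears: freight 8615.12 + insurance 455.32 + destination terminal 1239.45 + brokerage 415.19 + delivery 2196.87 + duty 26575.85 = 39497.80
Landed cost = invoice 187787.72 + 39497.80 = 227285.52

Total landed cost: EUR 227285.52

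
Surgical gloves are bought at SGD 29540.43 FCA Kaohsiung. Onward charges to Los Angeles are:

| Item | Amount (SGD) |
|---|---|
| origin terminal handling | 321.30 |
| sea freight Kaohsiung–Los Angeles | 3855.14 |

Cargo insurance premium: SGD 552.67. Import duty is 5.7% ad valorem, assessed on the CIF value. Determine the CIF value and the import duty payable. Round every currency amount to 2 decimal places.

CIF value: SGD 34269.54; import duty: SGD 1953.36

CIF = FCA price + pre-shipment costs + freight + insurance
CIF = 29540.43 + 321.30 + 3855.14 + 552.67 = 34269.54
Import duty = 34269.54 × 5.7% = 1953.36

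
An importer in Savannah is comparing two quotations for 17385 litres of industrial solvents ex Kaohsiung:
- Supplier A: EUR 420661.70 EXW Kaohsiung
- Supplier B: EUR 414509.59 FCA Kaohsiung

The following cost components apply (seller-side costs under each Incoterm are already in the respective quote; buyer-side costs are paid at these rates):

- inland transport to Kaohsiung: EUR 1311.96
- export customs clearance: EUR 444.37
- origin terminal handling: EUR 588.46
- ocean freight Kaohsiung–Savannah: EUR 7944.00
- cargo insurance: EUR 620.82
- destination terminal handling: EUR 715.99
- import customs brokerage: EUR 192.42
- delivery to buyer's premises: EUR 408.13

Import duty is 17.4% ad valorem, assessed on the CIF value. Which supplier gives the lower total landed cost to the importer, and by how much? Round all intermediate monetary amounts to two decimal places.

Supplier B is cheaper by EUR 9284.51

Supplier A (EXW):
CIF value = EXW price + inland to port + export clearance + origin terminal + freight + insurance = 420661.70 + 1311.96 + 444.37 + 588.46 + 7944.00 + 620.82 = 431571.31
Import duty = 431571.31 × 17.4% = 75093.41
Buyer bears (A): 1311.96 + 444.37 + 588.46 + 7944.00 + 620.82 + 715.99 + 192.42 + 408.13 = 12226.15
Landed cost (A) = invoice 420661.70 + 12226.15 + duty 75093.41 = 507981.26
Supplier B (FCA):
CIF value = FCA price + origin terminal + freight + insurance = 414509.59 + 588.46 + 7944.00 + 620.82 = 423662.87
Import duty = 423662.87 × 17.4% = 73717.34
Buyer bears (B): 588.46 + 7944.00 + 620.82 + 715.99 + 192.42 + 408.13 = 10469.82
Landed cost (B) = invoice 414509.59 + 10469.82 + duty 73717.34 = 498696.75
Difference = |507981.26 − 498696.75| = 9284.51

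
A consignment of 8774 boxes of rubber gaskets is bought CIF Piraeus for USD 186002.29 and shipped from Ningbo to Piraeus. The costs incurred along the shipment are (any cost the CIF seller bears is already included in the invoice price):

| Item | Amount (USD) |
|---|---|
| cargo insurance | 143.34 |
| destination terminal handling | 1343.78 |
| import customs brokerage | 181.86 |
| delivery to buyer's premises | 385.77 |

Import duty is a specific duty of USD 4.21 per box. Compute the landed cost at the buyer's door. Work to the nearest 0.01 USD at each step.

CIF: the seller pays costs through ocean freight and marine insurance to the destination port.
Already in the invoice (seller's account under CIF): insurance — exclude.
The CIF price already equals the CIF value: 186002.29
Import duty = 8774 × 4.21 = 36938.54
Buyer bears: destination terminal 1343.78 + brokerage 181.86 + delivery 385.77 + duty 36938.54 = 38849.95
Landed cost = invoice 186002.29 + 38849.95 = 224852.24

Total landed cost: USD 224852.24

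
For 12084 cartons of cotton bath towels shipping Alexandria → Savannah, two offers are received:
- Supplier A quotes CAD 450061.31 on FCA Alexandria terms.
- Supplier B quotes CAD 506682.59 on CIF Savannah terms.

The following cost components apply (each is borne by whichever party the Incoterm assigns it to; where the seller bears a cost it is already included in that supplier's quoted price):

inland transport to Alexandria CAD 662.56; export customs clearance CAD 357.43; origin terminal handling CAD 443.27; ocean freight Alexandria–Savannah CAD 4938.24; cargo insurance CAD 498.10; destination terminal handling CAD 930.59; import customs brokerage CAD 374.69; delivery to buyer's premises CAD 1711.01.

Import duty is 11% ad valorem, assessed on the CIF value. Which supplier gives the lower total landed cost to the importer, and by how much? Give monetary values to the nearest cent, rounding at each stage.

Supplier A (FCA):
CIF value = FCA price + origin terminal + freight + insurance = 450061.31 + 443.27 + 4938.24 + 498.10 = 455940.92
Import duty = 455940.92 × 11% = 50153.50
Buyer bears (A): 443.27 + 4938.24 + 498.10 + 930.59 + 374.69 + 1711.01 = 8895.90
Landed cost (A) = invoice 450061.31 + 8895.90 + duty 50153.50 = 509110.71
Supplier B (CIF):
The CIF price already equals the CIF value: 506682.59
Import duty = 506682.59 × 11% = 55735.08
Buyer bears (B): 930.59 + 374.69 + 1711.01 = 3016.29
Landed cost (B) = invoice 506682.59 + 3016.29 + duty 55735.08 = 565433.96
Difference = |509110.71 − 565433.96| = 56323.25

Supplier A is cheaper by CAD 56323.25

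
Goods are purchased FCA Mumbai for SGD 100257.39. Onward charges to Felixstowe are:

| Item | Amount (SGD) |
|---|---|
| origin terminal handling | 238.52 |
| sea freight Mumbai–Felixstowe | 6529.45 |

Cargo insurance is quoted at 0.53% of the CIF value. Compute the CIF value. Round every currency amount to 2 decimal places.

CIF value: SGD 107595.62

Let C be the CIF value. C = FCA price + pre-shipment costs + freight + 0.53% × C
C − 0.53% × C = 100257.39 + 238.52 + 6529.45
0.9947 × C = 107025.36
C = 107025.36 / 0.9947 = 107595.62
Insurance premium = 0.53% × 107595.62 = 570.26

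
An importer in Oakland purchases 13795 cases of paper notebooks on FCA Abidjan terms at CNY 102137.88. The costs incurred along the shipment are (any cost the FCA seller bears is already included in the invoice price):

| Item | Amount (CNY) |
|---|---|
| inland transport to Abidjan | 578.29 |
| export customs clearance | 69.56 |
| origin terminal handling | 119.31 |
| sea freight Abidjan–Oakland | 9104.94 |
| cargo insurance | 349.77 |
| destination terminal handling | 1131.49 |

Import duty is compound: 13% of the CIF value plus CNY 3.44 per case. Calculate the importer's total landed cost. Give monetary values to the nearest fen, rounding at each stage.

Total landed cost: CNY 174820.74

FCA: the seller delivers export-cleared goods to the carrier; the buyer bears costs from that point.
Already in the invoice (seller's account under FCA): inland to port, export clearance — exclude.
CIF value = FCA price + origin terminal + freight + insurance = 102137.88 + 119.31 + 9104.94 + 349.77 = 111711.90
Ad valorem component: 111711.90 × 13% = 14522.55
Specific component: 13795 × 3.44 = 47454.80
Import duty = 14522.55 + 47454.80 = 61977.35
Buyer bears: origin terminal 119.31 + freight 9104.94 + insurance 349.77 + destination terminal 1131.49 + duty 61977.35 = 72682.86
Landed cost = invoice 102137.88 + 72682.86 = 174820.74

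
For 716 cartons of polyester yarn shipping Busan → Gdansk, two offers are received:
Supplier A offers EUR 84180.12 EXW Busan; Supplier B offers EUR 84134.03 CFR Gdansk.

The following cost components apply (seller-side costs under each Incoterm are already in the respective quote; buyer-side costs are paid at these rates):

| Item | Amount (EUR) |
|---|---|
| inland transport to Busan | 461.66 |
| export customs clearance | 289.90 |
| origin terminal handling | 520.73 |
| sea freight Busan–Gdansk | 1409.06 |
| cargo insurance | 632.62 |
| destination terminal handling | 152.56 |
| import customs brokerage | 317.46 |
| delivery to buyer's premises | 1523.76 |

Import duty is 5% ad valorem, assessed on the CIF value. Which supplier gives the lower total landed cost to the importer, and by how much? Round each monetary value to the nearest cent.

Supplier A (EXW):
CIF value = EXW price + inland to port + export clearance + origin terminal + freight + insurance = 84180.12 + 461.66 + 289.90 + 520.73 + 1409.06 + 632.62 = 87494.09
Import duty = 87494.09 × 5% = 4374.70
Buyer bears (A): 461.66 + 289.90 + 520.73 + 1409.06 + 632.62 + 152.56 + 317.46 + 1523.76 = 5307.75
Landed cost (A) = invoice 84180.12 + 5307.75 + duty 4374.70 = 93862.57
Supplier B (CFR):
CIF value = CFR price + insurance = 84134.03 + 632.62 = 84766.65
Import duty = 84766.65 × 5% = 4238.33
Buyer bears (B): 632.62 + 152.56 + 317.46 + 1523.76 = 2626.40
Landed cost (B) = invoice 84134.03 + 2626.40 + duty 4238.33 = 90998.76
Difference = |93862.57 − 90998.76| = 2863.81

Supplier B is cheaper by EUR 2863.81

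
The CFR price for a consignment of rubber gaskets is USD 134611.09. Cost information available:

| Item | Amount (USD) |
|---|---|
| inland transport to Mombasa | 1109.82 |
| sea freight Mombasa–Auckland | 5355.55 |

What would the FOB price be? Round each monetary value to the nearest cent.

Not relevant to the conversion: inland to port — on the seller under both CFR and FOB; already in the CFR price and stays in the FOB price.
From CFR to FOB, the seller no longer bears: freight.
FOB price = 134611.09 − 5355.55 = 129255.54

FOB price: USD 129255.54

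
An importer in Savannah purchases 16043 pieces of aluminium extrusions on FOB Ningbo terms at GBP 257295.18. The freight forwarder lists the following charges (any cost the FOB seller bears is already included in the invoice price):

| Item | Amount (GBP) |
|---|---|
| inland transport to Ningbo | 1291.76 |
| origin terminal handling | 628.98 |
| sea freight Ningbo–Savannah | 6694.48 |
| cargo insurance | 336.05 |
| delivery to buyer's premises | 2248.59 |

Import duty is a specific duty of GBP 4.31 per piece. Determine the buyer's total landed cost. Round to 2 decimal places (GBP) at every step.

FOB: the seller bears costs until goods are on board at the origin port; the buyer bears freight, insurance and all costs thereafter.
Already in the invoice (seller's account under FOB): inland to port, origin terminal — exclude.
CIF value = FOB price + freight + insurance = 257295.18 + 6694.48 + 336.05 = 264325.71
Import duty = 16043 × 4.31 = 69145.33
Buyer bears: freight 6694.48 + insurance 336.05 + delivery 2248.59 + duty 69145.33 = 78424.45
Landed cost = invoice 257295.18 + 78424.45 = 335719.63

Total landed cost: GBP 335719.63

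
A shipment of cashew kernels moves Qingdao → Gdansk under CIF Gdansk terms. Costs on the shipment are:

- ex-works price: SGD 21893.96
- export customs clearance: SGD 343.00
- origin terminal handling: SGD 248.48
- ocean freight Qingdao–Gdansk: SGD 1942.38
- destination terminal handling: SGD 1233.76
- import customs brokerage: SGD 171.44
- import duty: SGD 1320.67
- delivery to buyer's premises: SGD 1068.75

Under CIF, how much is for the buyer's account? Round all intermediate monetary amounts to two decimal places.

Buyer's account: SGD 3794.62

CIF: the seller pays costs through ocean freight and marine insurance to the destination port.
Seller's account: goods 21893.96 + export clearance 343.00 + origin terminal 248.48 + freight 1942.38 = 24427.82
Buyer's account: destination terminal 1233.76 + brokerage 171.44 + duty 1320.67 + delivery 1068.75 = 3794.62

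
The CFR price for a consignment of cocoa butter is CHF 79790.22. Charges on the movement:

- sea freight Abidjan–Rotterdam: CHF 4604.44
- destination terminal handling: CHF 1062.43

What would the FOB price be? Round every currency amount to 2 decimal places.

FOB price: CHF 75185.78

Not relevant to the conversion: destination terminal — on the buyer under both terms; not part of either seller's price.
From CFR to FOB, the seller no longer bears: freight.
FOB price = 79790.22 − 4604.44 = 75185.78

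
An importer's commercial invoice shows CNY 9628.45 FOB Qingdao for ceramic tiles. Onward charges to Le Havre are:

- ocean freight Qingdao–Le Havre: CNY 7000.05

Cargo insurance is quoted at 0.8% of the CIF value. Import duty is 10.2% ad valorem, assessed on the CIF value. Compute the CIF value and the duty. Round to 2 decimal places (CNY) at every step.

CIF value: CNY 16762.60; import duty: CNY 1709.79

Let C be the CIF value. C = FOB price + freight + 0.8% × C
C − 0.8% × C = 9628.45 + 7000.05
0.992 × C = 16628.50
C = 16628.50 / 0.992 = 16762.60
Insurance premium = 0.8% × 16762.60 = 134.10
Import duty = 16762.60 × 10.2% = 1709.79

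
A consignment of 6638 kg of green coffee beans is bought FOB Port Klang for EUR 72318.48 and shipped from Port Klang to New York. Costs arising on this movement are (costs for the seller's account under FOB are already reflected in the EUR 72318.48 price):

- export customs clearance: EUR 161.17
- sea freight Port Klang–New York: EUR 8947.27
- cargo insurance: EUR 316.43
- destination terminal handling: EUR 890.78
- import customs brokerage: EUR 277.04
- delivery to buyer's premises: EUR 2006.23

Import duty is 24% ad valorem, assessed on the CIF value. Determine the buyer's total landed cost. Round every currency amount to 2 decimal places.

Total landed cost: EUR 104335.95

FOB: the seller bears costs until goods are on board at the origin port; the buyer bears freight, insurance and all costs thereafter.
Already in the invoice (seller's account under FOB): export clearance — exclude.
CIF value = FOB price + freight + insurance = 72318.48 + 8947.27 + 316.43 = 81582.18
Import duty = 81582.18 × 24% = 19579.72
Buyer bears: freight 8947.27 + insurance 316.43 + destination terminal 890.78 + brokerage 277.04 + delivery 2006.23 + duty 19579.72 = 32017.47
Landed cost = invoice 72318.48 + 32017.47 = 104335.95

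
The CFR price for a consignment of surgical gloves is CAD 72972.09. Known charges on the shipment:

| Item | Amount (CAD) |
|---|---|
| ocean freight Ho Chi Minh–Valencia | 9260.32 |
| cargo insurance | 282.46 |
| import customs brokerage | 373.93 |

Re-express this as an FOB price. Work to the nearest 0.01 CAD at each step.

Not relevant to the conversion: insurance, brokerage — on the buyer under both terms; not part of either seller's price.
From CFR to FOB, the seller no longer bears: freight.
FOB price = 72972.09 − 9260.32 = 63711.77

FOB price: CAD 63711.77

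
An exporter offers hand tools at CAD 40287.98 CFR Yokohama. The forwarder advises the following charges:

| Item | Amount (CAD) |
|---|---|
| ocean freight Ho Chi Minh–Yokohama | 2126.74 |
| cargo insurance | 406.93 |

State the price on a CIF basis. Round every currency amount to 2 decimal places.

CIF price: CAD 40694.91

Not relevant to the conversion: freight — on the seller under both CFR and CIF; already in the CFR price and stays in the CIF price.
From CFR to CIF, the seller additionally bears: insurance.
CIF price = 40287.98 + 406.93 = 40694.91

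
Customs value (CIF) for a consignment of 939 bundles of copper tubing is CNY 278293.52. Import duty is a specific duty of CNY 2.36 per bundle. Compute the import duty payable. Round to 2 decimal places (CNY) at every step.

Import duty: CNY 2216.04

Import duty = 939 × 2.36 = 2216.04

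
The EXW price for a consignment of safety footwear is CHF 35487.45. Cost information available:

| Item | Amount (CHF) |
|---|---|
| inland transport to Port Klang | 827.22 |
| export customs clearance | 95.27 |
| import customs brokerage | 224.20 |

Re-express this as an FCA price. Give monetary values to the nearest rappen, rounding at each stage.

Not relevant to the conversion: brokerage — on the buyer under both terms; not part of either seller's price.
From EXW to FCA, the seller additionally bears: inland to port, export clearance.
FCA price = 35487.45 + 827.22 + 95.27 = 36409.94

FCA price: CHF 36409.94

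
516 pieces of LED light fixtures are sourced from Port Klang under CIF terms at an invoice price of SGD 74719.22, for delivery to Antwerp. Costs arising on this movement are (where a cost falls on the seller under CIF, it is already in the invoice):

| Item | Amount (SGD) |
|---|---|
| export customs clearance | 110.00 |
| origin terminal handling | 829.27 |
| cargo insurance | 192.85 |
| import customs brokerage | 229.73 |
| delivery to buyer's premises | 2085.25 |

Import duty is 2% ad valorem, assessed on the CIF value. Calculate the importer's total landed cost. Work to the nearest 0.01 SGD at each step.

Total landed cost: SGD 78528.58

CIF: the seller pays costs through ocean freight and marine insurance to the destination port.
Already in the invoice (seller's account under CIF): export clearance, origin terminal, insurance — exclude.
The CIF price already equals the CIF value: 74719.22
Import duty = 74719.22 × 2% = 1494.38
Buyer bears: brokerage 229.73 + delivery 2085.25 + duty 1494.38 = 3809.36
Landed cost = invoice 74719.22 + 3809.36 = 78528.58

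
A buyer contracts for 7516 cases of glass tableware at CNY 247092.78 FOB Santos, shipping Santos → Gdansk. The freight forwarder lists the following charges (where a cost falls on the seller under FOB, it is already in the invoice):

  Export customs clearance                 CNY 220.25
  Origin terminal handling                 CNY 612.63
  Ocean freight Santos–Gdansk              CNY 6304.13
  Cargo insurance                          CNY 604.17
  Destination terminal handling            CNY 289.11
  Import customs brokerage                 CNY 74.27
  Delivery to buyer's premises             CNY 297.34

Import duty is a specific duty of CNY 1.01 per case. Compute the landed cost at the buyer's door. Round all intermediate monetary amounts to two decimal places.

FOB: the seller bears costs until goods are on board at the origin port; the buyer bears freight, insurance and all costs thereafter.
Already in the invoice (seller's account under FOB): export clearance, origin terminal — exclude.
CIF value = FOB price + freight + insurance = 247092.78 + 6304.13 + 604.17 = 254001.08
Import duty = 7516 × 1.01 = 7591.16
Buyer bears: freight 6304.13 + insurance 604.17 + destination terminal 289.11 + brokerage 74.27 + delivery 297.34 + duty 7591.16 = 15160.18
Landed cost = invoice 247092.78 + 15160.18 = 262252.96

Total landed cost: CNY 262252.96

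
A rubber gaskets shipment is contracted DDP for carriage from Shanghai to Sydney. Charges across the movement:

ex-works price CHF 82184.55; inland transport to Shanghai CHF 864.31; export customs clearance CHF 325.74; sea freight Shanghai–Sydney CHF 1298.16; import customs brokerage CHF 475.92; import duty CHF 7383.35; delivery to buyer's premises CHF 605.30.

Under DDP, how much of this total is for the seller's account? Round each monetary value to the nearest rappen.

Seller's account: CHF 93137.33

DDP: the seller bears all costs including import duty.
Seller's account: goods 82184.55 + inland to port 864.31 + export clearance 325.74 + freight 1298.16 + brokerage 475.92 + duty 7383.35 + delivery 605.30 = 93137.33
Buyer's account: 0.00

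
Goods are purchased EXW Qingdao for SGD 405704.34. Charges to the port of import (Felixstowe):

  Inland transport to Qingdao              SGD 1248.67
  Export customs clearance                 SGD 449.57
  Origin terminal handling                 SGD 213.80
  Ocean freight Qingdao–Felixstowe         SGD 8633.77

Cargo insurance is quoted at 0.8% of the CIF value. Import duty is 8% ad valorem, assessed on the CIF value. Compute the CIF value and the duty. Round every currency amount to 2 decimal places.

CIF value: SGD 419607.01; import duty: SGD 33568.56

Let C be the CIF value. C = EXW price + pre-shipment costs + freight + 0.8% × C
C − 0.8% × C = 405704.34 + 1248.67 + 449.57 + 213.80 + 8633.77
0.992 × C = 416250.15
C = 416250.15 / 0.992 = 419607.01
Insurance premium = 0.8% × 419607.01 = 3356.86
Import duty = 419607.01 × 8% = 33568.56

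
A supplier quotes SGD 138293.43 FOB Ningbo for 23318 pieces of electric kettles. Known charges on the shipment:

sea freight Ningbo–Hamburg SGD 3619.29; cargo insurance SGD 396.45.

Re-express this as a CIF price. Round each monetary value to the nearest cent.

CIF price: SGD 142309.17

From FOB to CIF, the seller additionally bears: freight, insurance.
CIF price = 138293.43 + 3619.29 + 396.45 = 142309.17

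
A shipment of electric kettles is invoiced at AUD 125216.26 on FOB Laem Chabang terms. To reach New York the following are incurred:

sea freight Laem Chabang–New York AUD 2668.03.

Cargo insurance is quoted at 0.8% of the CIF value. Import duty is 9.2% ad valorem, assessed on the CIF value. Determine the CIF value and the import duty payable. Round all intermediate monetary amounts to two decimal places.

CIF value: AUD 128915.61; import duty: AUD 11860.24

Let C be the CIF value. C = FOB price + freight + 0.8% × C
C − 0.8% × C = 125216.26 + 2668.03
0.992 × C = 127884.29
C = 127884.29 / 0.992 = 128915.61
Insurance premium = 0.8% × 128915.61 = 1031.32
Import duty = 128915.61 × 9.2% = 11860.24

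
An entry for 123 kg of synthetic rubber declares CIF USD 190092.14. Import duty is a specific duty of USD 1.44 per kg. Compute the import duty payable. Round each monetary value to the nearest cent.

Import duty: USD 177.12

Import duty = 123 × 1.44 = 177.12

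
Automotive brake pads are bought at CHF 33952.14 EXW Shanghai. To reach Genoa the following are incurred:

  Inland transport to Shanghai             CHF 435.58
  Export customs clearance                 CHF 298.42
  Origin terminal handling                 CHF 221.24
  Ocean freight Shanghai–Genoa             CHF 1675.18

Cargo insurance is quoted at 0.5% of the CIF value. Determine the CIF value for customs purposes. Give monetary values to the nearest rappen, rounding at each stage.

Let C be the CIF value. C = EXW price + pre-shipment costs + freight + 0.5% × C
C − 0.5% × C = 33952.14 + 435.58 + 298.42 + 221.24 + 1675.18
0.995 × C = 36582.56
C = 36582.56 / 0.995 = 36766.39
Insurance premium = 0.5% × 36766.39 = 183.83

CIF value: CHF 36766.39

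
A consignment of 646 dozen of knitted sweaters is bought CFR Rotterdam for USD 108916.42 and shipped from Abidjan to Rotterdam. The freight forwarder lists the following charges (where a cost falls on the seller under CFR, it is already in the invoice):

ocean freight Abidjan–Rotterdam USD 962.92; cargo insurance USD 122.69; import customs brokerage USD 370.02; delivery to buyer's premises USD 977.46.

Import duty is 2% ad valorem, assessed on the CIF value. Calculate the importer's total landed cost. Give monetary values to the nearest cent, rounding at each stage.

Total landed cost: USD 112567.37

CFR: the seller pays costs through ocean freight to the destination port, but not insurance.
Already in the invoice (seller's account under CFR): freight — exclude.
CIF value = CFR price + insurance = 108916.42 + 122.69 = 109039.11
Import duty = 109039.11 × 2% = 2180.78
Buyer bears: insurance 122.69 + brokerage 370.02 + delivery 977.46 + duty 2180.78 = 3650.95
Landed cost = invoice 108916.42 + 3650.95 = 112567.37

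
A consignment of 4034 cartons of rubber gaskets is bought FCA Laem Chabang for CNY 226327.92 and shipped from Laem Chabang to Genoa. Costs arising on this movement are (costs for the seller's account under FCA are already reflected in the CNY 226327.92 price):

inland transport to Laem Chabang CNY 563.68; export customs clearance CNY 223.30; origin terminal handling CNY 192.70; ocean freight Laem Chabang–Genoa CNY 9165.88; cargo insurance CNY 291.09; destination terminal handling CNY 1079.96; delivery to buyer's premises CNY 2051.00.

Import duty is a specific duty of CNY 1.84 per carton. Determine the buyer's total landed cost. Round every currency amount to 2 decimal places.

Total landed cost: CNY 246531.11

FCA: the seller delivers export-cleared goods to the carrier; the buyer bears costs from that point.
Already in the invoice (seller's account under FCA): inland to port, export clearance — exclude.
CIF value = FCA price + origin terminal + freight + insurance = 226327.92 + 192.70 + 9165.88 + 291.09 = 235977.59
Import duty = 4034 × 1.84 = 7422.56
Buyer bears: origin terminal 192.70 + freight 9165.88 + insurance 291.09 + destination terminal 1079.96 + delivery 2051.00 + duty 7422.56 = 20203.19
Landed cost = invoice 226327.92 + 20203.19 = 246531.11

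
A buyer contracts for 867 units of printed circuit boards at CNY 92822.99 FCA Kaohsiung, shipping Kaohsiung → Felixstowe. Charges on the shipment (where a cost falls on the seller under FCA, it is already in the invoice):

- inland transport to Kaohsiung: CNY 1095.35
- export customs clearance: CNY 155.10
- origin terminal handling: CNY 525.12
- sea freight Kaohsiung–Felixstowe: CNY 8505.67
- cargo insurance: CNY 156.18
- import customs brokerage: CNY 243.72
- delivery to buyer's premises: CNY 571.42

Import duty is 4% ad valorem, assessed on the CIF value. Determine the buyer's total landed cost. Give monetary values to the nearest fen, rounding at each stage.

Total landed cost: CNY 106905.50

FCA: the seller delivers export-cleared goods to the carrier; the buyer bears costs from that point.
Already in the invoice (seller's account under FCA): inland to port, export clearance — exclude.
CIF value = FCA price + origin terminal + freight + insurance = 92822.99 + 525.12 + 8505.67 + 156.18 = 102009.96
Import duty = 102009.96 × 4% = 4080.40
Buyer bears: origin terminal 525.12 + freight 8505.67 + insurance 156.18 + brokerage 243.72 + delivery 571.42 + duty 4080.40 = 14082.51
Landed cost = invoice 92822.99 + 14082.51 = 106905.50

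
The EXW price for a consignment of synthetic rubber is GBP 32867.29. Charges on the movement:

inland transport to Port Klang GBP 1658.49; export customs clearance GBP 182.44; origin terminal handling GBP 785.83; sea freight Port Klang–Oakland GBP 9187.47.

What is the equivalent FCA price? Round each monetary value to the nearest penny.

Not relevant to the conversion: origin terminal, freight — on the buyer under both terms; not part of either seller's price.
From EXW to FCA, the seller additionally bears: inland to port, export clearance.
FCA price = 32867.29 + 1658.49 + 182.44 = 34708.22

FCA price: GBP 34708.22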